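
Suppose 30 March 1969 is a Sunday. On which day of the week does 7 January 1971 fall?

Thursday

Day-of-year of March 30, 1969: 89.
Day-of-year of January 7, 1971: 7.
1969 has 365 days, so 365 − 89 = 276 days remain in 1969.
Full years: 1970: 365. Sum = 365.
Total: 276 + 365 + 7 = 648 days.
648 mod 7 = 4, so 4 days after Sunday is Thursday.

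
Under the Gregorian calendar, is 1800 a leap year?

1800 is not a leap year (divisible by 100 but not 400).

No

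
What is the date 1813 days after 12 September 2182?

30 August 2187

Count 1813 days after September 12, 2182:
Day-of-year of September 12, 2182: 255.
Day-of-year of August 30, 2187: 242.
2182 has 365 days, so 365 − 255 = 110 days remain in 2182.
Full years: 2183: 365; 2184: 366; 2185: 365; 2186: 365. Sum = 1461.
Total: 110 + 1461 + 242 = 1813 days.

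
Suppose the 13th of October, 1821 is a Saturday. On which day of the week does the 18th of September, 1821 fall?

Count forward from the earlier date (September 18, 1821) to the later (October 13, 1821):
September 1821: 30 − 18 = 12 days remain.
October 1–13, 1821: 13 days.
Total: 12 + 13 = 25 days.
25 mod 7 = 4, so 4 days before Saturday is Tuesday.

Tuesday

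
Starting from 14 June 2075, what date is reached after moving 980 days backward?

7 October 2072

Count 980 days before June 14, 2075:
Day-of-year of October 7, 2072: 281.
Day-of-year of June 14, 2075: 165.
2072 has 366 days, so 366 − 281 = 85 days remain in 2072.
Full years: 2073: 365; 2074: 365. Sum = 730.
Total: 85 + 730 + 165 = 980 days.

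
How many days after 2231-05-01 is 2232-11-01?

550

May 2231: 31 − 1 = 30 days remain.
Then 17 full months totalling 519 days.
November 1, 2232: 1 day.
Total: 30 + 519 + 1 = 550 days.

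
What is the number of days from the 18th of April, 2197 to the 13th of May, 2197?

April 2197: 30 − 18 = 12 days remain.
May 1–13, 2197: 13 days.
Total: 12 + 13 = 25 days.

25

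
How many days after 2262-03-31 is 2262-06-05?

March 2262: 31 − 31 = 0 days remain.
Then April (30), May (31): 30 + 31 = 61 days.
June 1–5, 2262: 5 days.
Total: 0 + 61 + 5 = 66 days.

66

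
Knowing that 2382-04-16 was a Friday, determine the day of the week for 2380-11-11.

Tuesday

Count forward from the earlier date (November 11, 2380) to the later (April 16, 2382):
Day-of-year of November 11, 2380: 316.
Day-of-year of April 16, 2382: 106.
2380 has 366 days, so 366 − 316 = 50 days remain in 2380.
Full years: 2381: 365. Sum = 365.
Total: 50 + 365 + 106 = 521 days.
521 mod 7 = 3, so 3 days before Friday is Tuesday.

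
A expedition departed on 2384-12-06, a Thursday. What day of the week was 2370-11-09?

Count forward from the earlier date (November 9, 2370) to the later (December 6, 2384):
From November 9, 2370 to November 9, 2384: 14 years, of which 4 contain a Feb 29 — 10×365 + 4×366 = 5114 days.
November 2384: 30 − 9 = 21 days remain.
December 1–6, 2384: 6 days.
Residual: 27 days.
Total: 5141 days.
5141 mod 7 = 3, so 3 days before Thursday is Monday.

Monday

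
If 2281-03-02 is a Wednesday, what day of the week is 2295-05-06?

From March 2, 2281 to March 2, 2295: 14 years, of which 3 contain a Feb 29 — 11×365 + 3×366 = 5113 days.
March 2295: 31 − 2 = 29 days remain.
Then April (30): 30 days.
May 1–6, 2295: 6 days.
Residual: 65 days.
Total: 5178 days.
5178 mod 7 = 5, so 5 days after Wednesday is Monday.

Monday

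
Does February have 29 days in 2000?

Yes

2000 is a leap year (divisible by 400).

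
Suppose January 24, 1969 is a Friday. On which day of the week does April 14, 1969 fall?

January 1969: 31 − 24 = 7 days remain.
Then February 1969 (28), March (31): 28 + 31 = 59 days.
April 1–14, 1969: 14 days.
Total: 7 + 59 + 14 = 80 days.
80 mod 7 = 3, so 3 days after Friday is Monday.

Monday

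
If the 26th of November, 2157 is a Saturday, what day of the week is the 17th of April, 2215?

Day-of-year of November 26, 2157: 330.
Day-of-year of April 17, 2215: 107.
2157 has 365 days, so 365 − 330 = 35 days remain in 2157.
Full years 2158–2214: 44 common + 13 leap = 44×365 + 13×366 = 20818 days.
Total: 35 + 20818 + 107 = 20960 days.
20960 mod 7 = 2, so 2 days after Saturday is Monday.

Monday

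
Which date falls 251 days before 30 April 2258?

22 August 2257

Count 251 days before April 30, 2258:
August 2257: 31 − 22 = 9 days remain.
Then September (30), October (31), November (30), December (31), January (31), February 2258 (28), March (31): 30 + 31 + 30 + 31 + 31 + 28 + 31 = 212 days.
April 1–30, 2258: 30 days.
Total: 9 + 212 + 30 = 251 days.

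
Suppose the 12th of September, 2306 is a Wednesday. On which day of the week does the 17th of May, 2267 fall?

Friday

Count forward from the earlier date (May 17, 2267) to the later (September 12, 2306):
Day-of-year of May 17, 2267: 137.
Day-of-year of September 12, 2306: 255.
2267 has 365 days, so 365 − 137 = 228 days remain in 2267.
Full years 2268–2305: 29 common + 9 leap = 29×365 + 9×366 = 13879 days.
Total: 228 + 13879 + 255 = 14362 days.
14362 mod 7 = 5, so 5 days before Wednesday is Friday.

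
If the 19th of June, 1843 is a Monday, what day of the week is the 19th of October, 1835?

Count forward from the earlier date (October 19, 1835) to the later (June 19, 1843):
Day-of-year of October 19, 1835: 292.
Day-of-year of June 19, 1843: 170.
1835 has 365 days, so 365 − 292 = 73 days remain in 1835.
Full years 1836–1842: 5 common + 2 leap = 5×365 + 2×366 = 2557 days.
Total: 73 + 2557 + 170 = 2800 days.
2800 is a multiple of 7, so the 19th of October, 1835 falls on the same weekday: Monday.

Monday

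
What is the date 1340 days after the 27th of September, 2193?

the 29th of May, 2197

Count 1340 days after September 27, 2193:
Day-of-year of September 27, 2193: 270.
Day-of-year of May 29, 2197: 149.
2193 has 365 days, so 365 − 270 = 95 days remain in 2193.
Full years: 2194: 365; 2195: 365; 2196: 366. Sum = 1096.
Total: 95 + 1096 + 149 = 1340 days.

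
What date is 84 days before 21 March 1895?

27 December 1894

Count 84 days before March 21, 1895:
Day-of-year of December 27, 1894: 361.
Day-of-year of March 21, 1895: 80.
1894 has 365 days, so 365 − 361 = 4 days remain in 1894.
Total: 4 + 80 = 84 days.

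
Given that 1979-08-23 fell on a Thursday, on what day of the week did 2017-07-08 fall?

From August 23, 1979 to August 23, 2016: 37 years, of which 10 contain a Feb 29 — 27×365 + 10×366 = 13515 days.
(2000 is a leap year (divisible by 400).)
August 2016: 31 − 23 = 8 days remain.
Then 10 full months totalling 303 days.
July 1–8, 2017: 8 days.
Residual: 319 days.
Total: 13834 days.
13834 mod 7 = 2, so 2 days after Thursday is Saturday.

Saturday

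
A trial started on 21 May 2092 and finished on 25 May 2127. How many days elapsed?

12786

From May 21, 2092 to May 21, 2127: 35 years, of which 7 contain a Feb 29 — 28×365 + 7×366 = 12782 days.
(2100 is not a leap year (divisible by 100 but not 400).)
Within May 2127: 25 − 21 = 4 days.
Total: 12786 days.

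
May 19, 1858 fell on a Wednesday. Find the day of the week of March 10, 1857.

Tuesday

Count forward from the earlier date (March 10, 1857) to the later (May 19, 1858):
March 10, 1857 → March 10, 1858: 365 days.
March 1858: 31 − 10 = 21 days remain.
Then April (30): 30 days.
May 1–19, 1858: 19 days.
Residual: 70 days.
Total: 435 days.
435 mod 7 = 1, so 1 day before Wednesday is Tuesday.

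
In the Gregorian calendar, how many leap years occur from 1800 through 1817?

4

Years divisible by 4 in [1800, 1817]: 1800, 1804, 1808, 1812, 1816.
Of these, 1800 is divisible by 100 but not 400, so not leap.
Leap years: 5 − 1 = 4.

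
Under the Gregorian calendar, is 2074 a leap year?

2074 is not a leap year.

No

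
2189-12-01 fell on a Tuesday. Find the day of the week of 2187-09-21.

Friday

Count forward from the earlier date (September 21, 2187) to the later (December 1, 2189):
September 21, 2187 → September 21, 2188: 366 days (2188 is a leap year).
September 21, 2188 → September 21, 2189: 365 days.
September 2189: 30 − 21 = 9 days remain.
Then October (31), November (30): 31 + 30 = 61 days.
December 1, 2189: 1 day.
Residual: 71 days.
Total: 802 days.
802 mod 7 = 4, so 4 days before Tuesday is Friday.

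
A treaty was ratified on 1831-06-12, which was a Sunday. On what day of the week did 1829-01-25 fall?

Sunday

Count forward from the earlier date (January 25, 1829) to the later (June 12, 1831):
Day-of-year of January 25, 1829: 25.
Day-of-year of June 12, 1831: 163.
1829 has 365 days, so 365 − 25 = 340 days remain in 1829.
Full years: 1830: 365. Sum = 365.
Total: 340 + 365 + 163 = 868 days.
868 is a multiple of 7, so 1829-01-25 falls on the same weekday: Sunday.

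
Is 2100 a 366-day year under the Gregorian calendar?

No

2100 is not a leap year (divisible by 100 but not 400).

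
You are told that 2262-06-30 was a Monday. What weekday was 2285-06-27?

From June 30, 2262 to June 30, 2284: 22 years, of which 6 contain a Feb 29 — 16×365 + 6×366 = 8036 days.
June 2284: 30 − 30 = 0 days remain.
Then 11 full months totalling 335 days.
June 1–27, 2285: 27 days.
Residual: 362 days.
Total: 8398 days.
8398 mod 7 = 5, so 5 days after Monday is Saturday.

Saturday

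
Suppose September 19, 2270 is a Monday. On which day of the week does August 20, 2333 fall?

Sunday

Day-of-year of September 19, 2270: 262.
Day-of-year of August 20, 2333: 232.
2270 has 365 days, so 365 − 262 = 103 days remain in 2270.
Full years 2271–2332: 47 common + 15 leap = 47×365 + 15×366 = 22645 days.
Total: 103 + 22645 + 232 = 22980 days.
22980 mod 7 = 6, so 6 days after Monday is Sunday.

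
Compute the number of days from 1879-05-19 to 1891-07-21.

4446

Day-of-year of May 19, 1879: 139.
Day-of-year of July 21, 1891: 202.
1879 has 365 days, so 365 − 139 = 226 days remain in 1879.
Full years 1880–1890: 8 common + 3 leap = 8×365 + 3×366 = 4018 days.
Total: 226 + 4018 + 202 = 4446 days.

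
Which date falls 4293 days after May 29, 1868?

February 29, 1880

Count 4293 days after May 29, 1868:
From May 29, 1868 to May 29, 1879: 11 years, of which 2 contain a Feb 29 — 9×365 + 2×366 = 4017 days.
May 1879: 31 − 29 = 2 days remain.
Then June (30), July (31), August (31), September (30), October (31), November (30), December (31), January (31): 30 + 31 + 31 + 30 + 31 + 30 + 31 + 31 = 245 days.
February 1–29, 1880: 29 days (1880 is a leap year).
Residual: 276 days.
Total: 4293 days.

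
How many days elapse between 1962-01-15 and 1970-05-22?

From January 15, 1962 to January 15, 1970: 8 years, of which 2 contain a Feb 29 — 6×365 + 2×366 = 2922 days.
January 1970: 31 − 15 = 16 days remain.
Then February 1970 (28), March (31), April (30): 28 + 31 + 30 = 89 days.
May 1–22, 1970: 22 days.
Residual: 127 days.
Total: 3049 days.

3049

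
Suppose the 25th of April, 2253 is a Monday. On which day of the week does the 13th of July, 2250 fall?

Count forward from the earlier date (July 13, 2250) to the later (April 25, 2253):
July 13, 2250 → July 13, 2251: 365 days.
July 13, 2251 → July 13, 2252: 366 days (2252 is a leap year).
July 2252: 31 − 13 = 18 days remain.
Then August (31), September (30), October (31), November (30), December (31), January (31), February 2253 (28), March (31): 31 + 30 + 31 + 30 + 31 + 31 + 28 + 31 = 243 days.
April 1–25, 2253: 25 days.
Residual: 286 days.
Total: 1017 days.
1017 mod 7 = 2, so 2 days before Monday is Saturday.

Saturday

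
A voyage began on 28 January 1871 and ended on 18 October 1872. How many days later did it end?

629

Day-of-year of January 28, 1871: 28.
Day-of-year of October 18, 1872: 292.
1871 has 365 days, so 365 − 28 = 337 days remain in 1871.
Total: 337 + 292 = 629 days.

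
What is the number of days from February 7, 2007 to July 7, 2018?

4168

Day-of-year of February 7, 2007: 38.
Day-of-year of July 7, 2018: 188.
2007 has 365 days, so 365 − 38 = 327 days remain in 2007.
Full years 2008–2017: 7 common + 3 leap = 7×365 + 3×366 = 3653 days.
Total: 327 + 3653 + 188 = 4168 days.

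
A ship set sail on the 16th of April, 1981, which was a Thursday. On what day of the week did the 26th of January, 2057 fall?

Friday

From April 16, 1981 to April 16, 2056: 75 years, of which 19 contain a Feb 29 — 56×365 + 19×366 = 27394 days.
(2000 is a leap year (divisible by 400).)
April 2056: 30 − 16 = 14 days remain.
Then May (31), June (30), July (31), August (31), September (30), October (31), November (30), December (31): 31 + 30 + 31 + 31 + 30 + 31 + 30 + 31 = 245 days.
January 1–26, 2057: 26 days.
Residual: 285 days.
Total: 27679 days.
27679 mod 7 = 1, so 1 day after Thursday is Friday.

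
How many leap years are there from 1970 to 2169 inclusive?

49

Years divisible by 4: 1972, 1976, …, 2168 — 50 in all.
Of these, 2100 is divisible by 100 but not 400, so not leap.
2000 is divisible by 400, so still leap.
Leap years: 50 − 1 = 49.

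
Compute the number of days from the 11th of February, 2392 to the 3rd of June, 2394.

February 2392: 29 − 11 = 18 days remain (2392 is a leap year, so February has 29 days).
Then 27 full months totalling 822 days.
June 1–3, 2394: 3 days.
Total: 18 + 822 + 3 = 843 days.

843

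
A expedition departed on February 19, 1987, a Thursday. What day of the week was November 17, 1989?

Friday

February 19, 1987 → February 19, 1988: 365 days.
February 19, 1988 → February 19, 1989: 366 days (1988 is a leap year).
February 1989: 28 − 19 = 9 days remain (1989 is not a leap year, so February has 28 days).
Then March (31), April (30), May (31), June (30), July (31), August (31), September (30), October (31): 31 + 30 + 31 + 30 + 31 + 31 + 30 + 31 = 245 days.
November 1–17, 1989: 17 days.
Residual: 271 days.
Total: 1002 days.
1002 mod 7 = 1, so 1 day after Thursday is Friday.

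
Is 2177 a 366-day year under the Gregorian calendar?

No

2177 is not a leap year.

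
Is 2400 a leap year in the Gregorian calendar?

2400 is a leap year (divisible by 400).

Yes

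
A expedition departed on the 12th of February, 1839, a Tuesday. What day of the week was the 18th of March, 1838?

Count forward from the earlier date (March 18, 1838) to the later (February 12, 1839):
Day-of-year of March 18, 1838: 77.
Day-of-year of February 12, 1839: 43.
1838 has 365 days, so 365 − 77 = 288 days remain in 1838.
Total: 288 + 43 = 331 days.
331 mod 7 = 2, so 2 days before Tuesday is Sunday.

Sunday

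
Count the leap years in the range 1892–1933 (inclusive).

10

Years divisible by 4 in [1892, 1933]: 1892, 1896, 1900, 1904, 1908, 1912, 1916, 1920, 1924, 1928, 1932.
Of these, 1900 is divisible by 100 but not 400, so not leap.
Leap years: 11 − 1 = 10.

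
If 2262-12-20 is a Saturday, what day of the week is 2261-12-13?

Count forward from the earlier date (December 13, 2261) to the later (December 20, 2262):
December 2261: 31 − 13 = 18 days remain.
Then 11 full months totalling 334 days.
December 1–20, 2262: 20 days.
Total: 18 + 334 + 20 = 372 days.
372 mod 7 = 1, so 1 day before Saturday is Friday.

Friday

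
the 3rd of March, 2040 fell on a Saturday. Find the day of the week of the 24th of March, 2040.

Within March 2040: 24 − 3 = 21 days.
21 is a multiple of 7, so the 24th of March, 2040 falls on the same weekday: Saturday.

Saturday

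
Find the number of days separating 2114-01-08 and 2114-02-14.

37

January 2114: 31 − 8 = 23 days remain.
February 1–14, 2114: 14 days (2114 is not a leap year).
Total: 23 + 14 = 37 days.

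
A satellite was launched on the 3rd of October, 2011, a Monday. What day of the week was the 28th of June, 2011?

Tuesday

Count forward from the earlier date (June 28, 2011) to the later (October 3, 2011):
June 2011: 30 − 28 = 2 days remain.
Then July (31), August (31), September (30): 31 + 31 + 30 = 92 days.
October 1–3, 2011: 3 days.
Total: 2 + 92 + 3 = 97 days.
97 mod 7 = 6, so 6 days before Monday is Tuesday.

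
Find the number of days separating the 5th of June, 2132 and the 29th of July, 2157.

From June 5, 2132 to June 5, 2157: 25 years, of which 6 contain a Feb 29 — 19×365 + 6×366 = 9131 days.
June 2157: 30 − 5 = 25 days remain.
July 1–29, 2157: 29 days.
Residual: 54 days.
Total: 9185 days.

9185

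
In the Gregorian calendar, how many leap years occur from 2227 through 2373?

Years divisible by 4: 2228, 2232, …, 2372 — 37 in all.
Of these, 2300 is divisible by 100 but not 400, so not leap.
Leap years: 37 − 1 = 36.

36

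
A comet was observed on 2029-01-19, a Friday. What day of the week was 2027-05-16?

Sunday

Count forward from the earlier date (May 16, 2027) to the later (January 19, 2029):
May 16, 2027 → May 16, 2028: 366 days (2028 is a leap year).
May 2028: 31 − 16 = 15 days remain.
Then June (30), July (31), August (31), September (30), October (31), November (30), December (31): 30 + 31 + 31 + 30 + 31 + 30 + 31 = 214 days.
January 1–19, 2029: 19 days.
Residual: 248 days.
Total: 614 days.
614 mod 7 = 5, so 5 days before Friday is Sunday.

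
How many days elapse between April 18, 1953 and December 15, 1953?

241

April 1953: 30 − 18 = 12 days remain.
Then May (31), June (30), July (31), August (31), September (30), October (31), November (30): 31 + 30 + 31 + 31 + 30 + 31 + 30 = 214 days.
December 1–15, 1953: 15 days.
Total: 12 + 214 + 15 = 241 days.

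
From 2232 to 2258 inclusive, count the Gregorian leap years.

Years divisible by 4 in [2232, 2258]: 2232, 2236, 2240, 2244, 2248, 2252, 2256.
No century exceptions apply. Count: 7.

7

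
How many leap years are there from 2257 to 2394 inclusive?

Years divisible by 4: 2260, 2264, …, 2392 — 34 in all.
Of these, 2300 is divisible by 100 but not 400, so not leap.
Leap years: 34 − 1 = 33.

33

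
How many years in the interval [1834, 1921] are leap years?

Years divisible by 4: 1836, 1840, …, 1920 — 22 in all.
Of these, 1900 is divisible by 100 but not 400, so not leap.
Leap years: 22 − 1 = 21.

21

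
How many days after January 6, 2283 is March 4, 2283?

57

January 2283: 31 − 6 = 25 days remain.
Then February 2283 (28): 28 days.
March 1–4, 2283: 4 days.
Total: 25 + 28 + 4 = 57 days.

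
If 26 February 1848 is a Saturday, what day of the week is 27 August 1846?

Thursday

Count forward from the earlier date (August 27, 1846) to the later (February 26, 1848):
August 1846: 31 − 27 = 4 days remain.
Then 17 full months totalling 518 days.
February 1–26, 1848: 26 days (1848 is a leap year).
Total: 4 + 518 + 26 = 548 days.
548 mod 7 = 2, so 2 days before Saturday is Thursday.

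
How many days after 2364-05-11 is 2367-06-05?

Day-of-year of May 11, 2364: 132.
Day-of-year of June 5, 2367: 156.
2364 has 366 days, so 366 − 132 = 234 days remain in 2364.
Full years: 2365: 365; 2366: 365. Sum = 730.
Total: 234 + 730 + 156 = 1120 days.

1120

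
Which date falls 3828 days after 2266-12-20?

2277-06-13

Count 3828 days after December 20, 2266:
From December 20, 2266 to December 20, 2276: 10 years, of which 3 contain a Feb 29 — 7×365 + 3×366 = 3653 days.
December 2276: 31 − 20 = 11 days remain.
Then January (31), February 2277 (28), March (31), April (30), May (31): 31 + 28 + 31 + 30 + 31 = 151 days.
June 1–13, 2277: 13 days.
Residual: 175 days.
Total: 3828 days.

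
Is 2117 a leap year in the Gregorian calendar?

2117 is not a leap year.

No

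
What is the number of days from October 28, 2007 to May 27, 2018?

3864

From October 28, 2007 to October 28, 2017: 10 years, of which 3 contain a Feb 29 — 7×365 + 3×366 = 3653 days.
October 2017: 31 − 28 = 3 days remain.
Then November (30), December (31), January (31), February 2018 (28), March (31), April (30): 30 + 31 + 31 + 28 + 31 + 30 = 181 days.
May 1–27, 2018: 27 days.
Residual: 211 days.
Total: 3864 days.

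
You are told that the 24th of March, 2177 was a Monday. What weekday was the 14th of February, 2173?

Count forward from the earlier date (February 14, 2173) to the later (March 24, 2177):
February 14, 2173 → February 14, 2174: 365 days.
February 14, 2174 → February 14, 2175: 365 days.
February 14, 2175 → February 14, 2176: 365 days.
February 14, 2176 → February 14, 2177: 366 days (2176 is a leap year).
February 2177: 28 − 14 = 14 days remain (2177 is not a leap year, so February has 28 days).
March 1–24, 2177: 24 days.
Residual: 38 days.
Total: 1499 days.
1499 mod 7 = 1, so 1 day before Monday is Sunday.

Sunday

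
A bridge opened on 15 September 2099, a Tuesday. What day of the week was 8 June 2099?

Monday

Count forward from the earlier date (June 8, 2099) to the later (September 15, 2099):
June 2099: 30 − 8 = 22 days remain.
Then July (31), August (31): 31 + 31 = 62 days.
September 1–15, 2099: 15 days.
Total: 22 + 62 + 15 = 99 days.
99 mod 7 = 1, so 1 day before Tuesday is Monday.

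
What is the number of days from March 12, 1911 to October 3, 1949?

14085

Day-of-year of March 12, 1911: 71.
Day-of-year of October 3, 1949: 276.
1911 has 365 days, so 365 − 71 = 294 days remain in 1911.
Full years 1912–1948: 27 common + 10 leap = 27×365 + 10×366 = 13515 days.
Total: 294 + 13515 + 276 = 14085 days.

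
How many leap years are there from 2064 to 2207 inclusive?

34

Years divisible by 4: 2064, 2068, …, 2204 — 36 in all.
Of these, 2100, 2200 are divisible by 100 but not 400, so not leap.
Leap years: 36 − 2 = 34.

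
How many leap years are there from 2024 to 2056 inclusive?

Years divisible by 4 in [2024, 2056]: 2024, 2028, 2032, 2036, 2040, 2044, 2048, 2052, 2056.
No century exceptions apply. Count: 9.

9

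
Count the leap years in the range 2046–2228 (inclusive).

Years divisible by 4: 2048, 2052, …, 2228 — 46 in all.
Of these, 2100, 2200 are divisible by 100 but not 400, so not leap.
Leap years: 46 − 2 = 44.

44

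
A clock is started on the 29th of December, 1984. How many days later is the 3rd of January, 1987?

735

Day-of-year of December 29, 1984: 364.
Day-of-year of January 3, 1987: 3.
1984 has 366 days, so 366 − 364 = 2 days remain in 1984.
Full years: 1985: 365; 1986: 365. Sum = 730.
Total: 2 + 730 + 3 = 735 days.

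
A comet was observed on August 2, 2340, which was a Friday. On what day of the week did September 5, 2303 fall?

Saturday

Count forward from the earlier date (September 5, 2303) to the later (August 2, 2340):
Day-of-year of September 5, 2303: 248.
Day-of-year of August 2, 2340: 215.
2303 has 365 days, so 365 − 248 = 117 days remain in 2303.
Full years 2304–2339: 27 common + 9 leap = 27×365 + 9×366 = 13149 days.
Total: 117 + 13149 + 215 = 13481 days.
13481 mod 7 = 6, so 6 days before Friday is Saturday.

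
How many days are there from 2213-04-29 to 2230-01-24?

6114

Day-of-year of April 29, 2213: 119.
Day-of-year of January 24, 2230: 24.
2213 has 365 days, so 365 − 119 = 246 days remain in 2213.
Full years 2214–2229: 12 common + 4 leap = 12×365 + 4×366 = 5844 days.
Total: 246 + 5844 + 24 = 6114 days.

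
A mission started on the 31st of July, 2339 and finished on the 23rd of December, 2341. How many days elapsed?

July 2339: 31 − 31 = 0 days remain.
Then 28 full months totalling 853 days.
December 1–23, 2341: 23 days.
Total: 0 + 853 + 23 = 876 days.

876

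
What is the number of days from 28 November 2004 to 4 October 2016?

Day-of-year of November 28, 2004: 333.
Day-of-year of October 4, 2016: 278.
2004 has 366 days, so 366 − 333 = 33 days remain in 2004.
Full years 2005–2015: 9 common + 2 leap = 9×365 + 2×366 = 4017 days.
Total: 33 + 4017 + 278 = 4328 days.

4328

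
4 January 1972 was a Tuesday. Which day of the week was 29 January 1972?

Saturday

Within January 1972: 29 − 4 = 25 days.
25 mod 7 = 4, so 4 days after Tuesday is Saturday.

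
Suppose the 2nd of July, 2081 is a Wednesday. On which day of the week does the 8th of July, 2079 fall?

Count forward from the earlier date (July 8, 2079) to the later (July 2, 2081):
July 8, 2079 → July 8, 2080: 366 days (2080 is a leap year).
July 2080: 31 − 8 = 23 days remain.
Then 11 full months totalling 334 days.
July 1–2, 2081: 2 days.
Residual: 359 days.
Total: 725 days.
725 mod 7 = 4, so 4 days before Wednesday is Saturday.

Saturday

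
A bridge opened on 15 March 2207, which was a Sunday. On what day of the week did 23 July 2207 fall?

March 2207: 31 − 15 = 16 days remain.
Then April (30), May (31), June (30): 30 + 31 + 30 = 91 days.
July 1–23, 2207: 23 days.
Total: 16 + 91 + 23 = 130 days.
130 mod 7 = 4, so 4 days after Sunday is Thursday.

Thursday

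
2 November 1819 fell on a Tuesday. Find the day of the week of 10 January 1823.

Friday

Day-of-year of November 2, 1819: 306.
Day-of-year of January 10, 1823: 10.
1819 has 365 days, so 365 − 306 = 59 days remain in 1819.
Full years: 1820: 366; 1821: 365; 1822: 365. Sum = 1096.
Total: 59 + 1096 + 10 = 1165 days.
1165 mod 7 = 3, so 3 days after Tuesday is Friday.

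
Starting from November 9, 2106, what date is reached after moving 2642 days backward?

August 15, 2099

Count 2642 days before November 9, 2106:
From August 15, 2099 to August 15, 2106: 7 years, of which 1 contains a Feb 29 — 6×365 + 1×366 = 2556 days.
(2100 is not a leap year (divisible by 100 but not 400).)
August 2106: 31 − 15 = 16 days remain.
Then September (30), October (31): 30 + 31 = 61 days.
November 1–9, 2106: 9 days.
Residual: 86 days.
Total: 2642 days.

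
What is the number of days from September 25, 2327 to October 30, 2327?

35

September 2327: 30 − 25 = 5 days remain.
October 1–30, 2327: 30 days.
Total: 5 + 30 = 35 days.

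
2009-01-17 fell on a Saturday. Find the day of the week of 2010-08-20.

Friday

January 17, 2009 → January 17, 2010: 365 days.
January 2010: 31 − 17 = 14 days remain.
Then February 2010 (28), March (31), April (30), May (31), June (30), July (31): 28 + 31 + 30 + 31 + 30 + 31 = 181 days.
August 1–20, 2010: 20 days.
Residual: 215 days.
Total: 580 days.
580 mod 7 = 6, so 6 days after Saturday is Friday.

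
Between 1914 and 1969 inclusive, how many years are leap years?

Years divisible by 4: 1916, 1920, …, 1968 — 14 in all.
No century exceptions apply. Count: 14.

14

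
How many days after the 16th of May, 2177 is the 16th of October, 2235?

21336

Day-of-year of May 16, 2177: 136.
Day-of-year of October 16, 2235: 289.
2177 has 365 days, so 365 − 136 = 229 days remain in 2177.
Full years 2178–2234: 44 common + 13 leap = 44×365 + 13×366 = 20818 days.
Total: 229 + 20818 + 289 = 21336 days.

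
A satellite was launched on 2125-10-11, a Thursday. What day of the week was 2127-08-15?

Friday

October 2125: 31 − 11 = 20 days remain.
Then 21 full months totalling 638 days.
August 1–15, 2127: 15 days.
Total: 20 + 638 + 15 = 673 days.
673 mod 7 = 1, so 1 day after Thursday is Friday.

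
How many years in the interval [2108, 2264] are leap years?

39

Years divisible by 4: 2108, 2112, …, 2264 — 40 in all.
Of these, 2200 is divisible by 100 but not 400, so not leap.
Leap years: 40 − 1 = 39.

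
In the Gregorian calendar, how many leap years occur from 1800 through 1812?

Years divisible by 4 in [1800, 1812]: 1800, 1804, 1808, 1812.
Of these, 1800 is divisible by 100 but not 400, so not leap.
Leap years: 4 − 1 = 3.

3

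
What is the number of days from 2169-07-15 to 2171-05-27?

681

July 15, 2169 → July 15, 2170: 365 days.
July 2170: 31 − 15 = 16 days remain.
Then 9 full months totalling 273 days.
May 1–27, 2171: 27 days.
Residual: 316 days.
Total: 681 days.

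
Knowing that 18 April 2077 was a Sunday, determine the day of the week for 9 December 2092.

From April 18, 2077 to April 18, 2092: 15 years, of which 4 contain a Feb 29 — 11×365 + 4×366 = 5479 days.
April 2092: 30 − 18 = 12 days remain.
Then May (31), June (30), July (31), August (31), September (30), October (31), November (30): 31 + 30 + 31 + 31 + 30 + 31 + 30 = 214 days.
December 1–9, 2092: 9 days.
Residual: 235 days.
Total: 5714 days.
5714 mod 7 = 2, so 2 days after Sunday is Tuesday.

Tuesday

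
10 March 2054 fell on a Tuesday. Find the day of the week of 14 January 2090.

Saturday

Day-of-year of March 10, 2054: 69.
Day-of-year of January 14, 2090: 14.
2054 has 365 days, so 365 − 69 = 296 days remain in 2054.
Full years 2055–2089: 26 common + 9 leap = 26×365 + 9×366 = 12784 days.
Total: 296 + 12784 + 14 = 13094 days.
13094 mod 7 = 4, so 4 days after Tuesday is Saturday.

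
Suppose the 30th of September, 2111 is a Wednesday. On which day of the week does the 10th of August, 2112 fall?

Wednesday

Day-of-year of September 30, 2111: 273.
Day-of-year of August 10, 2112: 223.
2111 has 365 days, so 365 − 273 = 92 days remain in 2111.
Total: 92 + 223 = 315 days.
315 is a multiple of 7, so the 10th of August, 2112 falls on the same weekday: Wednesday.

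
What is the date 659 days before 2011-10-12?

2009-12-22

Count 659 days before October 12, 2011:
December 2009: 31 − 22 = 9 days remain.
Then 21 full months totalling 638 days.
October 1–12, 2011: 12 days.
Total: 9 + 638 + 12 = 659 days.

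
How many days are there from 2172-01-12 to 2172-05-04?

113

January 2172: 31 − 12 = 19 days remain.
Then February 2172 (29), March (31), April (30): 29 + 31 + 30 = 90 days.
May 1–4, 2172: 4 days.
Total: 19 + 90 + 4 = 113 days.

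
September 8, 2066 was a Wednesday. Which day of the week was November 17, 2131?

From September 8, 2066 to September 8, 2131: 65 years, of which 15 contain a Feb 29 — 50×365 + 15×366 = 23740 days.
(2100 is not a leap year (divisible by 100 but not 400).)
September 2131: 30 − 8 = 22 days remain.
Then October (31): 31 days.
November 1–17, 2131: 17 days.
Residual: 70 days.
Total: 23810 days.
23810 mod 7 = 3, so 3 days after Wednesday is Saturday.

Saturday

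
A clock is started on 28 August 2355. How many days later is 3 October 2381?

9533

Day-of-year of August 28, 2355: 240.
Day-of-year of October 3, 2381: 276.
2355 has 365 days, so 365 − 240 = 125 days remain in 2355.
Full years 2356–2380: 18 common + 7 leap = 18×365 + 7×366 = 9132 days.
Total: 125 + 9132 + 276 = 9533 days.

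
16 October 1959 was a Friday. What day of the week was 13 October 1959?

Count forward from the earlier date (October 13, 1959) to the later (October 16, 1959):
Within October 1959: 16 − 13 = 3 days.
3 mod 7 = 3, so 3 days before Friday is Tuesday.

Tuesday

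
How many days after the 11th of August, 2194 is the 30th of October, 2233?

14324

From August 11, 2194 to August 11, 2233: 39 years, of which 9 contain a Feb 29 — 30×365 + 9×366 = 14244 days.
(2200 is not a leap year (divisible by 100 but not 400).)
August 2233: 31 − 11 = 20 days remain.
Then September (30): 30 days.
October 1–30, 2233: 30 days.
Residual: 80 days.
Total: 14324 days.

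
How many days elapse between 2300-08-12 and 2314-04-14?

4993

Day-of-year of August 12, 2300: 224.
Day-of-year of April 14, 2314: 104.
2300 has 365 days, so 365 − 224 = 141 days remain in 2300.
Full years 2301–2313: 10 common + 3 leap = 10×365 + 3×366 = 4748 days.
Total: 141 + 4748 + 104 = 4993 days.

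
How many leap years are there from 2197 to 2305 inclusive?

25

Years divisible by 4: 2200, 2204, …, 2304 — 27 in all.
Of these, 2200, 2300 are divisible by 100 but not 400, so not leap.
Leap years: 27 − 2 = 25.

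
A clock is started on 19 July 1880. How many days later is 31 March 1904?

From July 19, 1880 to July 19, 1903: 23 years, of which 4 contain a Feb 29 — 19×365 + 4×366 = 8399 days.
(1900 is not a leap year (divisible by 100 but not 400).)
July 1903: 31 − 19 = 12 days remain.
Then August (31), September (30), October (31), November (30), December (31), January (31), February 1904 (29): 31 + 30 + 31 + 30 + 31 + 31 + 29 = 213 days.
March 1–31, 1904: 31 days.
Residual: 256 days.
Total: 8655 days.

8655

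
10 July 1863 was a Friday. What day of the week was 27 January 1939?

Friday

Day-of-year of July 10, 1863: 191.
Day-of-year of January 27, 1939: 27.
1863 has 365 days, so 365 − 191 = 174 days remain in 1863.
Full years 1864–1938: 57 common + 18 leap = 57×365 + 18×366 = 27393 days.
Total: 174 + 27393 + 27 = 27594 days.
27594 is a multiple of 7, so 27 January 1939 falls on the same weekday: Friday.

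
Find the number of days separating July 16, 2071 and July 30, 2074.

1110

Day-of-year of July 16, 2071: 197.
Day-of-year of July 30, 2074: 211.
2071 has 365 days, so 365 − 197 = 168 days remain in 2071.
Full years: 2072: 366; 2073: 365. Sum = 731.
Total: 168 + 731 + 211 = 1110 days.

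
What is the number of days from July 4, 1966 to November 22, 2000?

12560

Day-of-year of July 4, 1966: 185.
Day-of-year of November 22, 2000: 327.
1966 has 365 days, so 365 − 185 = 180 days remain in 1966.
Full years 1967–1999: 25 common + 8 leap = 25×365 + 8×366 = 12053 days.
Total: 180 + 12053 + 327 = 12560 days.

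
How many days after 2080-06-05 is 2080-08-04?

June 2080: 30 − 5 = 25 days remain.
Then July (31): 31 days.
August 1–4, 2080: 4 days.
Total: 25 + 31 + 4 = 60 days.

60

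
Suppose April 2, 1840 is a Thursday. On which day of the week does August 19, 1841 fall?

April 1840: 30 − 2 = 28 days remain.
Then 15 full months totalling 457 days.
August 1–19, 1841: 19 days.
Total: 28 + 457 + 19 = 504 days.
504 is a multiple of 7, so August 19, 1841 falls on the same weekday: Thursday.

Thursday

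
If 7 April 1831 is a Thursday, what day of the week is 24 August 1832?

Friday

April 1831: 30 − 7 = 23 days remain.
Then 15 full months totalling 458 days.
August 1–24, 1832: 24 days.
Total: 23 + 458 + 24 = 505 days.
505 mod 7 = 1, so 1 day after Thursday is Friday.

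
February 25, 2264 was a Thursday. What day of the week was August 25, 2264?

February 2264: 29 − 25 = 4 days remain (2264 is a leap year, so February has 29 days).
Then March (31), April (30), May (31), June (30), July (31): 31 + 30 + 31 + 30 + 31 = 153 days.
August 1–25, 2264: 25 days.
Total: 4 + 153 + 25 = 182 days.
182 is a multiple of 7, so August 25, 2264 falls on the same weekday: Thursday.

Thursday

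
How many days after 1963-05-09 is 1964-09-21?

501

May 1963: 31 − 9 = 22 days remain.
Then 15 full months totalling 458 days.
September 1–21, 1964: 21 days.
Total: 22 + 458 + 21 = 501 days.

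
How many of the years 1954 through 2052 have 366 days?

25

Years divisible by 4: 1956, 1960, …, 2052 — 25 in all.
2000 is divisible by 400, so still leap.
No century exceptions apply. Count: 25.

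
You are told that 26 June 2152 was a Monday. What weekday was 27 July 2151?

Tuesday

Count forward from the earlier date (July 27, 2151) to the later (June 26, 2152):
Day-of-year of July 27, 2151: 208.
Day-of-year of June 26, 2152: 178.
2151 has 365 days, so 365 − 208 = 157 days remain in 2151.
Total: 157 + 178 = 335 days.
335 mod 7 = 6, so 6 days before Monday is Tuesday.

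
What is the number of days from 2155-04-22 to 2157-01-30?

April 22, 2155 → April 22, 2156: 366 days (2156 is a leap year).
April 2156: 30 − 22 = 8 days remain.
Then May (31), June (30), July (31), August (31), September (30), October (31), November (30), December (31): 31 + 30 + 31 + 31 + 30 + 31 + 30 + 31 = 245 days.
January 1–30, 2157: 30 days.
Residual: 283 days.
Total: 649 days.

649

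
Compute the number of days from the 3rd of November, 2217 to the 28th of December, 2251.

12473

Day-of-year of November 3, 2217: 307.
Day-of-year of December 28, 2251: 362.
2217 has 365 days, so 365 − 307 = 58 days remain in 2217.
Full years 2218–2250: 25 common + 8 leap = 25×365 + 8×366 = 12053 days.
Total: 58 + 12053 + 362 = 12473 days.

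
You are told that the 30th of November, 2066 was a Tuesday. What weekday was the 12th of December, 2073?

Day-of-year of November 30, 2066: 334.
Day-of-year of December 12, 2073: 346.
2066 has 365 days, so 365 − 334 = 31 days remain in 2066.
Full years: 2067: 365; 2068: 366; 2069: 365; 2070: 365; 2071: 365; 2072: 366. Sum = 2192.
Total: 31 + 2192 + 346 = 2569 days.
2569 is a multiple of 7, so the 12th of December, 2073 falls on the same weekday: Tuesday.

Tuesday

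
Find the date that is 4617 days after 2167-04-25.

2179-12-15

Count 4617 days after April 25, 2167:
Day-of-year of April 25, 2167: 115.
Day-of-year of December 15, 2179: 349.
2167 has 365 days, so 365 − 115 = 250 days remain in 2167.
Full years 2168–2178: 8 common + 3 leap = 8×365 + 3×366 = 4018 days.
Total: 250 + 4018 + 349 = 4617 days.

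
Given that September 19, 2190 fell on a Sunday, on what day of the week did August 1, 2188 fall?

Friday

Count forward from the earlier date (August 1, 2188) to the later (September 19, 2190):
August 2188: 31 − 1 = 30 days remain.
Then 24 full months totalling 730 days.
September 1–19, 2190: 19 days.
Total: 30 + 730 + 19 = 779 days.
779 mod 7 = 2, so 2 days before Sunday is Friday.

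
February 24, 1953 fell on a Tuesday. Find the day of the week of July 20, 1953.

February 1953: 28 − 24 = 4 days remain (1953 is not a leap year, so February has 28 days).
Then March (31), April (30), May (31), June (30): 31 + 30 + 31 + 30 = 122 days.
July 1–20, 1953: 20 days.
Total: 4 + 122 + 20 = 146 days.
146 mod 7 = 6, so 6 days after Tuesday is Monday.

Monday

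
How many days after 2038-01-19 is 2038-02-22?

34

January 2038: 31 − 19 = 12 days remain.
February 1–22, 2038: 22 days (2038 is not a leap year).
Total: 12 + 22 = 34 days.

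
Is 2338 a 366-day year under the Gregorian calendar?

No

2338 is not a leap year.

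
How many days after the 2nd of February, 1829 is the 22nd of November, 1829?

February 1829: 28 − 2 = 26 days remain (1829 is not a leap year, so February has 28 days).
Then March (31), April (30), May (31), June (30), July (31), August (31), September (30), October (31): 31 + 30 + 31 + 30 + 31 + 31 + 30 + 31 = 245 days.
November 1–22, 1829: 22 days.
Total: 26 + 245 + 22 = 293 days.

293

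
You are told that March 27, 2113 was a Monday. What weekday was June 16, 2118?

March 27, 2113 → March 27, 2114: 365 days.
March 27, 2114 → March 27, 2115: 365 days.
March 27, 2115 → March 27, 2116: 366 days (2116 is a leap year).
March 27, 2116 → March 27, 2117: 365 days.
March 27, 2117 → March 27, 2118: 365 days.
March 2118: 31 − 27 = 4 days remain.
Then April (30), May (31): 30 + 31 = 61 days.
June 1–16, 2118: 16 days.
Residual: 81 days.
Total: 1907 days.
1907 mod 7 = 3, so 3 days after Monday is Thursday.

Thursday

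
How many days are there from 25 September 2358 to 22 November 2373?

Day-of-year of September 25, 2358: 268.
Day-of-year of November 22, 2373: 326.
2358 has 365 days, so 365 − 268 = 97 days remain in 2358.
Full years 2359–2372: 10 common + 4 leap = 10×365 + 4×366 = 5114 days.
Total: 97 + 5114 + 326 = 5537 days.

5537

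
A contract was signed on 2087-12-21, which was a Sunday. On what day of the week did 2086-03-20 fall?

Wednesday

Count forward from the earlier date (March 20, 2086) to the later (December 21, 2087):
Day-of-year of March 20, 2086: 79.
Day-of-year of December 21, 2087: 355.
2086 has 365 days, so 365 − 79 = 286 days remain in 2086.
Total: 286 + 355 = 641 days.
641 mod 7 = 4, so 4 days before Sunday is Wednesday.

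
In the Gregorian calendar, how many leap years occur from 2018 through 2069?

Years divisible by 4: 2020, 2024, …, 2068 — 13 in all.
No century exceptions apply. Count: 13.

13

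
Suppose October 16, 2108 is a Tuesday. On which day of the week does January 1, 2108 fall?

Sunday

Count forward from the earlier date (January 1, 2108) to the later (October 16, 2108):
January 2108: 31 − 1 = 30 days remain.
Then February 2108 (29), March (31), April (30), May (31), June (30), July (31), August (31), September (30): 29 + 31 + 30 + 31 + 30 + 31 + 31 + 30 = 243 days.
October 1–16, 2108: 16 days.
Total: 30 + 243 + 16 = 289 days.
289 mod 7 = 2, so 2 days before Tuesday is Sunday.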